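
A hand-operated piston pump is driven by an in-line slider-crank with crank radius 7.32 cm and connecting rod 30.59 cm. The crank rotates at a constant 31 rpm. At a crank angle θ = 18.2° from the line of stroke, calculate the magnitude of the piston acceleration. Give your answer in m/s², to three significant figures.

0.883

ω = 2π·31/60 = 3.246 rad/s
x(θ) = r cosθ + √(L² − r² sin²θ); with ω constant, a = ω²·d²x/dθ².
d²x/dθ² = −r cosθ − r²(cos2θ)/√u − r⁴ sin²2θ/(4u^{3/2}),  u = L² − r² sin²θ = 0.0930521 m².
Substituting r = 0.0732 m, L = 0.3059 m, θ = 18.2°: d²x/dθ² = -0.083765 m.
a = ω²·d²x/dθ² = (3.246)²·(-0.083765) = -0.88276 m/s²;  |a| = 0.88276 m/s².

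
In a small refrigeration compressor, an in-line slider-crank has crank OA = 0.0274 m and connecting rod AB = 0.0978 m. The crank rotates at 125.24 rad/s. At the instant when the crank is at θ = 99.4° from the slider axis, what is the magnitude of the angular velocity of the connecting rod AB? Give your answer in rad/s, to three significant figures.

5.96

ω = 125.2 rad/s
The rod makes angle φ with the slider axis where L sinφ = r sinθ; differentiating, L cosφ·φ̇ = r ω cosθ.
L cosφ = √(L² − r² sin²θ) = 0.09399 m.
|ω_rod| = r ω |cosθ| / √(L² − r² sin²θ) = 0.0274·125.2·0.16333/0.09399 = 5.963 rad/s.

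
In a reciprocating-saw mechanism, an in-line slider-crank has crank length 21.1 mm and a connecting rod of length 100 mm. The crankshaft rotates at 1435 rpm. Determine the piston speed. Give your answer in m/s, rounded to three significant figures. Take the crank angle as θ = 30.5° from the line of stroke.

1.90

ω = 2π·1435/60 = 150.3 rad/s
For an in-line slider-crank, x = r cosθ + √(L² − r² sin²θ), so v = −rω sinθ·[1 + r cosθ/√(L² − r² sin²θ)].
With r = 0.0211 m, L = 0.1 m, θ = 30.5°: √(L² − r² sin²θ) = 0.099425 m.
v = −0.0211·150.3·0.50754·[1 + 0.0211·0.86163/0.099425] = -1.9035 m/s.
|v| = 1.9035 m/s.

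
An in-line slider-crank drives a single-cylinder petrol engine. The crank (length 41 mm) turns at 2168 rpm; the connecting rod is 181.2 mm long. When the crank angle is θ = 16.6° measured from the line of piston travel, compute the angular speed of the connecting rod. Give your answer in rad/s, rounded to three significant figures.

ω = 227 rad/s (converted from 2168 rpm).
The rod makes angle φ with the slider axis where L sinφ = r sinθ; differentiating, L cosφ·φ̇ = r ω cosθ.
L cosφ = √(L² − r² sin²θ) = 0.18082 m.
|ω_rod| = r ω |cosθ| / √(L² − r² sin²θ) = 0.041·227·0.95832/0.18082 = 49.333 rad/s.

49.3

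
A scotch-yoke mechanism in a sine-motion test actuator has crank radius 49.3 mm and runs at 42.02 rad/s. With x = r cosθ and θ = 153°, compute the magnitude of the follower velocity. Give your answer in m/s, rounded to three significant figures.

ω = 42.02 rad/s
x = r cosθ ⇒ ẋ = −rω sinθ.
|v| = rω|sinθ| = 0.0493·42.02·|sin 153°| = 0.94048 m/s.

0.940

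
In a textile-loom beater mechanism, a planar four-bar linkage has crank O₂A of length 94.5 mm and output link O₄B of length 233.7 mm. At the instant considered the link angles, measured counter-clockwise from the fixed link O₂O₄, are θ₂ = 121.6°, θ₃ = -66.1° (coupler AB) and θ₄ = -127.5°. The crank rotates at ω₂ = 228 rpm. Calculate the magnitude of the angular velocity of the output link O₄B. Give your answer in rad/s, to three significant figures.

1.47

ω₂ = 23.88 rad/s (from 228 rpm).
Differentiating the loop-closure r₂e^{iθ₂}+r₃e^{iθ₃}=r₁+r₄e^{iθ₄} gives r₂ω₂e^{iθ₂}+r₃ω₃e^{iθ₃}=r₄ω₄e^{iθ₄}.
Eliminating the other unknown: ω₄ = r₂ω₂ sin(θ₂−θ₃) / [r₄ sin(θ₄−θ₃)].
Numerator sine = -0.13399; denominator sine = -0.87798.
Result = 0.0945·23.88·(-0.13399) / (0.2337·(-0.87798)) = +1.4734 rad/s; magnitude 1.4734 rad/s.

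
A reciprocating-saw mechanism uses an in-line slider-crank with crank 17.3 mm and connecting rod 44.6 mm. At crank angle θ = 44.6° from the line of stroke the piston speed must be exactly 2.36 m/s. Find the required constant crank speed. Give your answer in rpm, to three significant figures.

1440

For an in-line slider-crank, |v_piston| = rω|sinθ|·[1 + r cosθ/√(L² − r² sin²θ)].
With r = 0.0173 m, L = 0.0446 m, θ = 44.6°: the bracketed kinematic factor |dx/dθ| = 0.015634 m.
ω = v/|dx/dθ| = 2.36/0.015634 = 150.95 rad/s.
N = 60ω/(2π) = 1441.5 rpm.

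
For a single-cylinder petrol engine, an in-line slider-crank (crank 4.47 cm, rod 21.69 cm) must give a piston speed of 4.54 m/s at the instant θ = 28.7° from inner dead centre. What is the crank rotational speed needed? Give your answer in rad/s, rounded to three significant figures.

For an in-line slider-crank, |v_piston| = rω|sinθ|·[1 + r cosθ/√(L² − r² sin²θ)].
With r = 0.0447 m, L = 0.2169 m, θ = 28.7°: the bracketed kinematic factor |dx/dθ| = 0.025365 m.
ω = v/|dx/dθ| = 4.54/0.025365 = 178.98 rad/s.

179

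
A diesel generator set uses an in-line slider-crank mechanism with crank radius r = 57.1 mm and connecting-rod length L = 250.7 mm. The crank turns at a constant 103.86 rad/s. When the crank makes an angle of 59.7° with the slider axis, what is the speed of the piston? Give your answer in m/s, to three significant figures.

5.72

ω = 103.9 rad/s
For an in-line slider-crank, x = r cosθ + √(L² − r² sin²θ), so v = −rω sinθ·[1 + r cosθ/√(L² − r² sin²θ)].
With r = 0.0571 m, L = 0.2507 m, θ = 59.7°: √(L² − r² sin²θ) = 0.2458 m.
v = −0.0571·103.9·0.86340·[1 + 0.0571·0.50453/0.2458] = -5.7204 m/s.
|v| = 5.7204 m/s.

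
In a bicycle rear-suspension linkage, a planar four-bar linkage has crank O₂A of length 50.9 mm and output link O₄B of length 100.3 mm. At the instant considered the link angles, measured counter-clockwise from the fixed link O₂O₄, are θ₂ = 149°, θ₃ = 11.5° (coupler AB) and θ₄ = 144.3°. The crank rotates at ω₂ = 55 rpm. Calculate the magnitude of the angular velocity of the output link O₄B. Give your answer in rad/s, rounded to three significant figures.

ω₂ = 5.76 rad/s (from 55 rpm).
Differentiating the loop-closure r₂e^{iθ₂}+r₃e^{iθ₃}=r₁+r₄e^{iθ₄} gives r₂ω₂e^{iθ₂}+r₃ω₃e^{iθ₃}=r₄ω₄e^{iθ₄}.
Eliminating the other unknown: ω₄ = r₂ω₂ sin(θ₂−θ₃) / [r₄ sin(θ₄−θ₃)].
Numerator sine = +0.67559; denominator sine = +0.73373.
Result = 0.0509·5.76·(+0.67559) / (0.1003·(+0.73373)) = +2.6913 rad/s; magnitude 2.6913 rad/s.

2.69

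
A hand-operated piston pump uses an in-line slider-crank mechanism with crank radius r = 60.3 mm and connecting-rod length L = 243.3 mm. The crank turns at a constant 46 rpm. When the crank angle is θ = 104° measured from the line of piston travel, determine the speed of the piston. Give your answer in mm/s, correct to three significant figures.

ω = 2π·46/60 = 4.817 rad/s
For an in-line slider-crank, x = r cosθ + √(L² − r² sin²θ), so v = −rω sinθ·[1 + r cosθ/√(L² − r² sin²θ)].
With r = 0.0603 m, L = 0.2433 m, θ = 104°: √(L² − r² sin²θ) = 0.23616 m.
v = −0.0603·4.817·0.97030·[1 + 0.0603·-0.24192/0.23616] = -0.26443 m/s.
|v| = 0.26443 m/s = 264.43 mm/s.

264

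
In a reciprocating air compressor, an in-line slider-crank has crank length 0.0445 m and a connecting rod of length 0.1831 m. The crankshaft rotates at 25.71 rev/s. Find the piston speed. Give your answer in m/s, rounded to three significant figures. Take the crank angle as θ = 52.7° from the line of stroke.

6.58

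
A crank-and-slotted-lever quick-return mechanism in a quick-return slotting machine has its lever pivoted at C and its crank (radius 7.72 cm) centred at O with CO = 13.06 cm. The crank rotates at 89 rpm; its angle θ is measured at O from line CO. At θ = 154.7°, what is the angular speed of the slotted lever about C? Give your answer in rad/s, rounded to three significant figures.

6.15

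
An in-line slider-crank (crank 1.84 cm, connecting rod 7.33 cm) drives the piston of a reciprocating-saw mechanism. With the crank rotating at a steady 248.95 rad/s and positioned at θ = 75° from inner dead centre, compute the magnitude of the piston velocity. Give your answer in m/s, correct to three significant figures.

4.72

ω = 248.9 rad/s
For an in-line slider-crank, x = r cosθ + √(L² − r² sin²θ), so v = −rω sinθ·[1 + r cosθ/√(L² − r² sin²θ)].
With r = 0.0184 m, L = 0.0733 m, θ = 75°: √(L² − r² sin²θ) = 0.071113 m.
v = −0.0184·248.9·0.96593·[1 + 0.0184·0.25882/0.071113] = -4.7209 m/s.
|v| = 4.7209 m/s.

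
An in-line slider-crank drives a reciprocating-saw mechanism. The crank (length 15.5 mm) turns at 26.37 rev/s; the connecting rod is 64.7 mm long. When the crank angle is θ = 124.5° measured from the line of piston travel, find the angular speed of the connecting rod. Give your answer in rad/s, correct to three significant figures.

ω = 165.7 rad/s (converted from 26.37 rev/s).
The rod makes angle φ with the slider axis where L sinφ = r sinθ; differentiating, L cosφ·φ̇ = r ω cosθ.
L cosφ = √(L² − r² sin²θ) = 0.063426 m.
|ω_rod| = r ω |cosθ| / √(L² − r² sin²θ) = 0.0155·165.7·0.56641/0.063426 = 22.934 rad/s.

22.9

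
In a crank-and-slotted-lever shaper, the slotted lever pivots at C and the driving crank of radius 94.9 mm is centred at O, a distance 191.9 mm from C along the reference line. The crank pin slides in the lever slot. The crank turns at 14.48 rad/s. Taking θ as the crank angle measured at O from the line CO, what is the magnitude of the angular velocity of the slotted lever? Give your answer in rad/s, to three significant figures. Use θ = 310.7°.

ω = 14.48 rad/s
Crank pin A relative to C: A = (d + r cosθ, r sinθ); lever angle φ = atan2(r sinθ, d + r cosθ).
Differentiating tanφ: φ̇ = rω(d cosθ + r)/(d² + r² + 2dr cosθ).
d² + r² + 2dr cosθ = |CA|² = 0.0695828 m²;  d cosθ + r = +0.22004 m.
|ω_lever| = |0.0949·14.48·+0.22004| / 0.0695828 = 4.3454 rad/s.

4.35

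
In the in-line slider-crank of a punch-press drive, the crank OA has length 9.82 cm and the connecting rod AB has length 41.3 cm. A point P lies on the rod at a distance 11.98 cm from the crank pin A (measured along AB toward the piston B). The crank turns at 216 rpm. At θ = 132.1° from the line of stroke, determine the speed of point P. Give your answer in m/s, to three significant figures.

ω = 22.62 rad/s.  Crank-pin speed |V_A| = rω = 2.2212 m/s, perpendicular to OA.
Rod angle: sinφ = −(r/L) sinθ ⇒ φ = -10.161°; ω_rod = −rω cosθ/√(L²−r²sin²θ) = +3.6632 rad/s.
V_P = V_A + ω_rod × AP, with AP = 0.1198 m along the rod.
Components: V_Px = −rω sinθ − a·ω_rod·sinφ = -1.5707 m/s;  V_Py = rω cosθ + a·ω_rod·cosφ = -1.0572 m/s.
|V_P| = √(V_Px² + V_Py²) = 1.8933 m/s.

1.89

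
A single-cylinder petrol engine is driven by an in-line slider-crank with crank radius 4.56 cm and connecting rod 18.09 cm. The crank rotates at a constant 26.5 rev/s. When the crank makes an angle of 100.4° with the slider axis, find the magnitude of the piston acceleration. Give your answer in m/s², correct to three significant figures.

ω = 2π·26.5 = 166.5 rad/s
x(θ) = r cosθ + √(L² − r² sin²θ); with ω constant, a = ω²·d²x/dθ².
d²x/dθ² = −r cosθ − r²(cos2θ)/√u − r⁴ sin²2θ/(4u^{3/2}),  u = L² − r² sin²θ = 0.0307132 m².
Substituting r = 0.0456 m, L = 0.1809 m, θ = 100.4°: d²x/dθ² = +0.019298 m.
a = ω²·d²x/dθ² = (166.5)²·(+0.019298) = +535.01 m/s²;  |a| = 535.01 m/s².

535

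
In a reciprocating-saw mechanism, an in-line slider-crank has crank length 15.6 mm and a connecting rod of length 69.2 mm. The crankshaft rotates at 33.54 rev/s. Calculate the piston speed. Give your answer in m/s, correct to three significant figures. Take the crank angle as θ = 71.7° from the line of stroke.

3.35

ω = 2π·33.5 = 210.7 rad/s
For an in-line slider-crank, x = r cosθ + √(L² − r² sin²θ), so v = −rω sinθ·[1 + r cosθ/√(L² − r² sin²θ)].
With r = 0.0156 m, L = 0.0692 m, θ = 71.7°: √(L² − r² sin²θ) = 0.067596 m.
v = −0.0156·210.7·0.94943·[1 + 0.0156·0.31399/0.067596] = -3.3474 m/s.
|v| = 3.3474 m/s.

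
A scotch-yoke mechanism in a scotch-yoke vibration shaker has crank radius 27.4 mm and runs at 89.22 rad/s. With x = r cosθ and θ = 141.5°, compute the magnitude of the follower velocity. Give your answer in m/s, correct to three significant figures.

1.52

ω = 89.22 rad/s
x = r cosθ ⇒ ẋ = −rω sinθ.
|v| = rω|sinθ| = 0.0274·89.22·|sin 141.5°| = 1.5218 m/s.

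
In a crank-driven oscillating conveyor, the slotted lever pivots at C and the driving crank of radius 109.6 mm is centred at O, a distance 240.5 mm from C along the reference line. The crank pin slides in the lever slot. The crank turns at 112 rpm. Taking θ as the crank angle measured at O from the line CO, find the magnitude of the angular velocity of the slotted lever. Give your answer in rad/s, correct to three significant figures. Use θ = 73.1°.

ω = 11.73 rad/s (from 112 rpm).
Crank pin A relative to C: A = (d + r cosθ, r sinθ); lever angle φ = atan2(r sinθ, d + r cosθ).
Differentiating tanφ: φ̇ = rω(d cosθ + r)/(d² + r² + 2dr cosθ).
d² + r² + 2dr cosθ = |CA|² = 0.0851775 m²;  d cosθ + r = +0.17951 m.
|ω_lever| = |0.1096·11.73·+0.17951| / 0.0851775 = 2.7091 rad/s.

2.71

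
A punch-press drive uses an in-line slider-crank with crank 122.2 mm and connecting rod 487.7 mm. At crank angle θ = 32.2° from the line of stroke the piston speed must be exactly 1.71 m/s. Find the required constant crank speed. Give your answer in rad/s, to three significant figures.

For an in-line slider-crank, |v_piston| = rω|sinθ|·[1 + r cosθ/√(L² − r² sin²θ)].
With r = 0.1222 m, L = 0.4877 m, θ = 32.2°: the bracketed kinematic factor |dx/dθ| = 0.079049 m.
ω = v/|dx/dθ| = 1.71/0.079049 = 21.632 rad/s.

21.6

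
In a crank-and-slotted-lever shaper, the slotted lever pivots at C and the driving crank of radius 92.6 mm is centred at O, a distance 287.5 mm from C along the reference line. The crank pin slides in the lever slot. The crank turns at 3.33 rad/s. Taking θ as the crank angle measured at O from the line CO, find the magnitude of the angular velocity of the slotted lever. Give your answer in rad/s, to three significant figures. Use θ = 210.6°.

ω = 3.33 rad/s
Crank pin A relative to C: A = (d + r cosθ, r sinθ); lever angle φ = atan2(r sinθ, d + r cosθ).
Differentiating tanφ: φ̇ = rω(d cosθ + r)/(d² + r² + 2dr cosθ).
d² + r² + 2dr cosθ = |CA|² = 0.0454008 m²;  d cosθ + r = -0.15486 m.
|ω_lever| = |0.0926·3.33·-0.15486| / 0.0454008 = 1.0518 rad/s.

1.05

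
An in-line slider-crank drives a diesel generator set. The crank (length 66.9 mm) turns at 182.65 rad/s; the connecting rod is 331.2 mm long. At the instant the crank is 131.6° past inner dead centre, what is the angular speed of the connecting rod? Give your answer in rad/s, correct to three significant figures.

24.8

ω = 182.7 rad/s
The rod makes angle φ with the slider axis where L sinφ = r sinθ; differentiating, L cosφ·φ̇ = r ω cosθ.
L cosφ = √(L² − r² sin²θ) = 0.3274 m.
|ω_rod| = r ω |cosθ| / √(L² − r² sin²θ) = 0.0669·182.7·0.66393/0.3274 = 24.779 rad/s.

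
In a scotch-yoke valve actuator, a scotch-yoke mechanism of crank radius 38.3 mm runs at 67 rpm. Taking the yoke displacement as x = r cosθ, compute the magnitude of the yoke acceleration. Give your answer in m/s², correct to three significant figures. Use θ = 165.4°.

ω = 7.016 rad/s (from 67 rpm).
x = r cosθ ⇒ ẍ = −rω² cosθ (ω constant).
|a| = rω²|cosθ| = 0.0383·(7.016)²·|cos 165.4°| = 1.8245 m/s².

1.82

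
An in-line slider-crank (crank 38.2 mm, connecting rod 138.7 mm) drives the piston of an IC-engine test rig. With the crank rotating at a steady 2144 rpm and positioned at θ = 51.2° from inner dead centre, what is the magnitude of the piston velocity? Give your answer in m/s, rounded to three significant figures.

7.87

ω = 2π·2144/60 = 224.5 rad/s
For an in-line slider-crank, x = r cosθ + √(L² − r² sin²θ), so v = −rω sinθ·[1 + r cosθ/√(L² − r² sin²θ)].
With r = 0.0382 m, L = 0.1387 m, θ = 51.2°: √(L² − r² sin²θ) = 0.13547 m.
v = −0.0382·224.5·0.77934·[1 + 0.0382·0.62660/0.13547] = -7.8651 m/s.
|v| = 7.8651 m/s.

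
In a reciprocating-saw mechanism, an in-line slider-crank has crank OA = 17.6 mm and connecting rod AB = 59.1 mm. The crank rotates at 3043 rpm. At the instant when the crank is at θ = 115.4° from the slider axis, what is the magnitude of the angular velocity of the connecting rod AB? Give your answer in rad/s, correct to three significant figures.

42.3

ω = 318.7 rad/s (converted from 3043 rpm).
The rod makes angle φ with the slider axis where L sinφ = r sinθ; differentiating, L cosφ·φ̇ = r ω cosθ.
L cosφ = √(L² − r² sin²θ) = 0.056921 m.
|ω_rod| = r ω |cosθ| / √(L² − r² sin²θ) = 0.0176·318.7·0.42894/0.056921 = 42.263 rad/s.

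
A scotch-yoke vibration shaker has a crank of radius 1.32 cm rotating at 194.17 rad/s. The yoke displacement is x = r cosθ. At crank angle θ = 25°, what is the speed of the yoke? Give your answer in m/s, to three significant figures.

ω = 194.2 rad/s
x = r cosθ ⇒ ẋ = −rω sinθ.
|v| = rω|sinθ| = 0.0132·194.2·|sin 25°| = 1.0832 m/s.

1.08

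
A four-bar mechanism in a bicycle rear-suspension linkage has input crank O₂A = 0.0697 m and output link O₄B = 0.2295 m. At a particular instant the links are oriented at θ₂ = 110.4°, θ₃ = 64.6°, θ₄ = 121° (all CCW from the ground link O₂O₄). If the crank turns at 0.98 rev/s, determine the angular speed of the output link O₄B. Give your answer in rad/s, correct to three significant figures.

ω₂ = 6.158 rad/s (from 0.98 rev/s).
Differentiating the loop-closure r₂e^{iθ₂}+r₃e^{iθ₃}=r₁+r₄e^{iθ₄} gives r₂ω₂e^{iθ₂}+r₃ω₃e^{iθ₃}=r₄ω₄e^{iθ₄}.
Eliminating the other unknown: ω₄ = r₂ω₂ sin(θ₂−θ₃) / [r₄ sin(θ₄−θ₃)].
Numerator sine = +0.71691; denominator sine = +0.83292.
Result = 0.0697·6.158·(+0.71691) / (0.2295·(+0.83292)) = +1.6096 rad/s; magnitude 1.6096 rad/s.

1.61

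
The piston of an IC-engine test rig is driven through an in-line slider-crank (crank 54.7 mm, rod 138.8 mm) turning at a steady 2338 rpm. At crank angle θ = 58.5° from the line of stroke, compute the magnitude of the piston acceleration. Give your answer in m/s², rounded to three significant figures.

1140

ω = 2π·2338/60 = 244.8 rad/s
x(θ) = r cosθ + √(L² − r² sin²θ); with ω constant, a = ω²·d²x/dθ².
d²x/dθ² = −r cosθ − r²(cos2θ)/√u − r⁴ sin²2θ/(4u^{3/2}),  u = L² − r² sin²θ = 0.0170902 m².
Substituting r = 0.0547 m, L = 0.1388 m, θ = 58.5°: d²x/dθ² = -0.018985 m.
a = ω²·d²x/dθ² = (244.8)²·(-0.018985) = -1138.1 m/s²;  |a| = 1138.1 m/s².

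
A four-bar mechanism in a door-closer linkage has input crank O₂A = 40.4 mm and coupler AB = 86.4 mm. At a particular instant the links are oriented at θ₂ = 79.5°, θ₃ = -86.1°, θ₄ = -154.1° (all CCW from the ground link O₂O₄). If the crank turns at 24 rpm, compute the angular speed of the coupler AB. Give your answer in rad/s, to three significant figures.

1.02

ω₂ = 2.513 rad/s (from 24 rpm).
Differentiating the loop-closure r₂e^{iθ₂}+r₃e^{iθ₃}=r₁+r₄e^{iθ₄} gives r₂ω₂e^{iθ₂}+r₃ω₃e^{iθ₃}=r₄ω₄e^{iθ₄}.
Eliminating the other unknown: ω₃ = r₂ω₂ sin(θ₄−θ₂) / [r₃ sin(θ₃−θ₄)].
Numerator sine = +0.80489; denominator sine = +0.92718.
Result = 0.0404·2.513·(+0.80489) / (0.0864·(+0.92718)) = +1.0202 rad/s; magnitude 1.0202 rad/s.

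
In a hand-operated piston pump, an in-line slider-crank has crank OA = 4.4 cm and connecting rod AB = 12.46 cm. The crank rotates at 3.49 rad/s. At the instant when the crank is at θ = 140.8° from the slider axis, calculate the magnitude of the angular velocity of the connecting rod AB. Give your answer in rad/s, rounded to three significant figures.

ω = 3.49 rad/s
The rod makes angle φ with the slider axis where L sinφ = r sinθ; differentiating, L cosφ·φ̇ = r ω cosθ.
L cosφ = √(L² − r² sin²θ) = 0.12146 m.
|ω_rod| = r ω |cosθ| / √(L² − r² sin²θ) = 0.044·3.49·0.77494/0.12146 = 0.97977 rad/s.

0.980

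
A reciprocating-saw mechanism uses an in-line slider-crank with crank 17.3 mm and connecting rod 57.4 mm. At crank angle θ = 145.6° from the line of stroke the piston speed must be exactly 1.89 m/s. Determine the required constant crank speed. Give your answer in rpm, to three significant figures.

2470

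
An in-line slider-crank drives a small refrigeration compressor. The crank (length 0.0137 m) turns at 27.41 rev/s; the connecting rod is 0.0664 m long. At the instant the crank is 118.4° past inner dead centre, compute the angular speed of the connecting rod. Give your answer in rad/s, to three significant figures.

17.2

ω = 172.2 rad/s (converted from 27.41 rev/s).
The rod makes angle φ with the slider axis where L sinφ = r sinθ; differentiating, L cosφ·φ̇ = r ω cosθ.
L cosφ = √(L² − r² sin²θ) = 0.065297 m.
|ω_rod| = r ω |cosθ| / √(L² − r² sin²θ) = 0.0137·172.2·0.47562/0.065297 = 17.186 rad/s.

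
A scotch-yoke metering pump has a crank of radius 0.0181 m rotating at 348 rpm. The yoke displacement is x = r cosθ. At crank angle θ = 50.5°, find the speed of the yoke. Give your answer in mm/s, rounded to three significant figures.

ω = 36.44 rad/s (from 348 rpm).
x = r cosθ ⇒ ẋ = −rω sinθ.
|v| = rω|sinθ| = 0.0181·36.44·|sin 50.5°| = 0.50897 m/s = 508.97 mm/s.

509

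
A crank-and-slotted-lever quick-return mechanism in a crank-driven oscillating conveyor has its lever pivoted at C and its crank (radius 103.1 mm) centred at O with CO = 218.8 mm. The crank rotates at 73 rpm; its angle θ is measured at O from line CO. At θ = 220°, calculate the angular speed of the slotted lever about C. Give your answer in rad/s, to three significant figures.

ω = 7.645 rad/s (from 73 rpm).
Crank pin A relative to C: A = (d + r cosθ, r sinθ); lever angle φ = atan2(r sinθ, d + r cosθ).
Differentiating tanφ: φ̇ = rω(d cosθ + r)/(d² + r² + 2dr cosθ).
d² + r² + 2dr cosθ = |CA|² = 0.0239418 m²;  d cosθ + r = -0.064511 m.
|ω_lever| = |0.1031·7.645·-0.064511| / 0.0239418 = 2.1237 rad/s.

2.12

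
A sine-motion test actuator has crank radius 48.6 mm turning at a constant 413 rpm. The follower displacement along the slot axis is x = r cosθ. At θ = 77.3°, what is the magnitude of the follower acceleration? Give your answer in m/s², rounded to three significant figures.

20.0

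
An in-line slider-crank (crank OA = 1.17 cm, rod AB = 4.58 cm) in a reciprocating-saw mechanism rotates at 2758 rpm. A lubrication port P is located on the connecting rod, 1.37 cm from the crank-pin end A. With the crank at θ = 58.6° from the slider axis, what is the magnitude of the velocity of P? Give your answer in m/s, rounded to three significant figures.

ω = 288.8 rad/s.  Crank-pin speed |V_A| = rω = 3.3792 m/s, perpendicular to OA.
Rod angle: sinφ = −(r/L) sinθ ⇒ φ = -12.594°; ω_rod = −rω cosθ/√(L²−r²sin²θ) = -39.388 rad/s.
V_P = V_A + ω_rod × AP, with AP = 0.0137 m along the rod.
Components: V_Px = −rω sinθ − a·ω_rod·sinφ = -3.0019 m/s;  V_Py = rω cosθ + a·ω_rod·cosφ = +1.2339 m/s.
|V_P| = √(V_Px² + V_Py²) = 3.2457 m/s.

3.25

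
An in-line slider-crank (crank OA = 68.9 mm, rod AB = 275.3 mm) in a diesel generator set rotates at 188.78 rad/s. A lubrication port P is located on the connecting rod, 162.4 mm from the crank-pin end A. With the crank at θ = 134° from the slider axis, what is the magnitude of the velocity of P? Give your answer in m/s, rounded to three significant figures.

ω = 188.8 rad/s.  Crank-pin speed |V_A| = rω = 13.007 m/s, perpendicular to OA.
Rod angle: sinφ = −(r/L) sinθ ⇒ φ = -10.372°; ω_rod = −rω cosθ/√(L²−r²sin²θ) = +33.365 rad/s.
V_P = V_A + ω_rod × AP, with AP = 0.1624 m along the rod.
Components: V_Px = −rω sinθ − a·ω_rod·sinφ = -8.3809 m/s;  V_Py = rω cosθ + a·ω_rod·cosφ = -3.7054 m/s.
|V_P| = √(V_Px² + V_Py²) = 9.1635 m/s.

9.16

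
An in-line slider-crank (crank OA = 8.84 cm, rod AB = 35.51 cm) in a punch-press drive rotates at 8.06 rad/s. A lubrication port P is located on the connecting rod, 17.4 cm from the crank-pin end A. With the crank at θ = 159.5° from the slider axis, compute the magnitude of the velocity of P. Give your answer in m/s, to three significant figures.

0.406

ω = 8.06 rad/s.  Crank-pin speed |V_A| = rω = 0.7125 m/s, perpendicular to OA.
Rod angle: sinφ = −(r/L) sinθ ⇒ φ = -5.002°; ω_rod = −rω cosθ/√(L²−r²sin²θ) = +1.8866 rad/s.
V_P = V_A + ω_rod × AP, with AP = 0.174 m along the rod.
Components: V_Px = −rω sinθ − a·ω_rod·sinφ = -0.2209 m/s;  V_Py = rω cosθ + a·ω_rod·cosφ = -0.34036 m/s.
|V_P| = √(V_Px² + V_Py²) = 0.40577 m/s.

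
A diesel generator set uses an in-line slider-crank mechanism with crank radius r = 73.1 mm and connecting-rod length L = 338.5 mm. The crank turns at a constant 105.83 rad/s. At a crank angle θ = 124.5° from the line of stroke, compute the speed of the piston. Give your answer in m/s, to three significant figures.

ω = 105.8 rad/s
For an in-line slider-crank, x = r cosθ + √(L² − r² sin²θ), so v = −rω sinθ·[1 + r cosθ/√(L² − r² sin²θ)].
With r = 0.0731 m, L = 0.3385 m, θ = 124.5°: √(L² − r² sin²θ) = 0.3331 m.
v = −0.0731·105.8·0.82413·[1 + 0.0731·-0.56641/0.3331] = -5.5831 m/s.
|v| = 5.5831 m/s.

5.58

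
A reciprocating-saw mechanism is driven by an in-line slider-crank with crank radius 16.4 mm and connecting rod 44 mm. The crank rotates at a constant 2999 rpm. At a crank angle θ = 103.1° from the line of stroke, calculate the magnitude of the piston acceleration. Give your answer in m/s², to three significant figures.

942

ω = 2π·2999/60 = 314.1 rad/s
x(θ) = r cosθ + √(L² − r² sin²θ); with ω constant, a = ω²·d²x/dθ².
d²x/dθ² = −r cosθ − r²(cos2θ)/√u − r⁴ sin²2θ/(4u^{3/2}),  u = L² − r² sin²θ = 0.00168086 m².
Substituting r = 0.0164 m, L = 0.044 m, θ = 103.1°: d²x/dθ² = +0.0095522 m.
a = ω²·d²x/dθ² = (314.1)²·(+0.0095522) = +942.14 m/s²;  |a| = 942.14 m/s².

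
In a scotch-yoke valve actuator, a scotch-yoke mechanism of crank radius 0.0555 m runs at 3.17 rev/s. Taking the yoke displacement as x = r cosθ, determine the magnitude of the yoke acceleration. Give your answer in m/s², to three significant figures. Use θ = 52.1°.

ω = 19.92 rad/s (from 3.17 rev/s).
x = r cosθ ⇒ ẍ = −rω² cosθ (ω constant).
|a| = rω²|cosθ| = 0.0555·(19.92)²·|cos 52.1°| = 13.525 m/s².

13.5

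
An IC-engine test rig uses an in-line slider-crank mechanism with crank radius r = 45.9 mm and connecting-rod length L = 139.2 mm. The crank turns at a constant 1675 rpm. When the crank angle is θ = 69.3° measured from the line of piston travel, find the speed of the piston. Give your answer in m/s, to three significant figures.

ω = 2π·1675/60 = 175.4 rad/s
For an in-line slider-crank, x = r cosθ + √(L² − r² sin²θ), so v = −rω sinθ·[1 + r cosθ/√(L² − r² sin²θ)].
With r = 0.0459 m, L = 0.1392 m, θ = 69.3°: √(L² − r² sin²θ) = 0.13241 m.
v = −0.0459·175.4·0.93544·[1 + 0.0459·0.35347/0.13241] = -8.4542 m/s.
|v| = 8.4542 m/s.

8.45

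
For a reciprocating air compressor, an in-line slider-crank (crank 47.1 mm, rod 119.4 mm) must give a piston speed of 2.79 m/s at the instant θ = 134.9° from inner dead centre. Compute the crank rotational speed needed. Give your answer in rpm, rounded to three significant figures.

1120

For an in-line slider-crank, |v_piston| = rω|sinθ|·[1 + r cosθ/√(L² − r² sin²θ)].
With r = 0.0471 m, L = 0.1194 m, θ = 134.9°: the bracketed kinematic factor |dx/dθ| = 0.023688 m.
ω = v/|dx/dθ| = 2.79/0.023688 = 117.78 rad/s.
N = 60ω/(2π) = 1124.7 rpm.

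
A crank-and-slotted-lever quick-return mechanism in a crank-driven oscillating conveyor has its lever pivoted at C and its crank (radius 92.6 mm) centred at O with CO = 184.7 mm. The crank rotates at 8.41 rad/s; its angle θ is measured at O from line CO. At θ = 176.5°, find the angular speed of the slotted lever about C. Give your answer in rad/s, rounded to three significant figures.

8.36

ω = 8.41 rad/s
Crank pin A relative to C: A = (d + r cosθ, r sinθ); lever angle φ = atan2(r sinθ, d + r cosθ).
Differentiating tanφ: φ̇ = rω(d cosθ + r)/(d² + r² + 2dr cosθ).
d² + r² + 2dr cosθ = |CA|² = 0.00854621 m²;  d cosθ + r = -0.091755 m.
|ω_lever| = |0.0926·8.41·-0.091755| / 0.00854621 = 8.3611 rad/s.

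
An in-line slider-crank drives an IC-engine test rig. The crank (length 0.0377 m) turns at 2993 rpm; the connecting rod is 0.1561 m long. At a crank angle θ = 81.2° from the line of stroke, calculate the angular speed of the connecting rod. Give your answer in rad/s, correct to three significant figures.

11.9

ω = 313.4 rad/s (converted from 2993 rpm).
The rod makes angle φ with the slider axis where L sinφ = r sinθ; differentiating, L cosφ·φ̇ = r ω cosθ.
L cosφ = √(L² − r² sin²θ) = 0.15159 m.
|ω_rod| = r ω |cosθ| / √(L² − r² sin²θ) = 0.0377·313.4·0.15299/0.15159 = 11.925 rad/s.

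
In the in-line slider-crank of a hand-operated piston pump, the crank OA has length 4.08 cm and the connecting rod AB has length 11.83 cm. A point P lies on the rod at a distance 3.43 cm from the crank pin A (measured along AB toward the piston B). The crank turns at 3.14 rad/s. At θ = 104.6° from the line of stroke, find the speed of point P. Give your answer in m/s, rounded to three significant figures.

0.123

ω = 3.14 rad/s.  Crank-pin speed |V_A| = rω = 0.12811 m/s, perpendicular to OA.
Rod angle: sinφ = −(r/L) sinθ ⇒ φ = -19.496°; ω_rod = −rω cosθ/√(L²−r²sin²θ) = +0.28958 rad/s.
V_P = V_A + ω_rod × AP, with AP = 0.0343 m along the rod.
Components: V_Px = −rω sinθ − a·ω_rod·sinφ = -0.12066 m/s;  V_Py = rω cosθ + a·ω_rod·cosφ = -0.02293 m/s.
|V_P| = √(V_Px² + V_Py²) = 0.12282 m/s.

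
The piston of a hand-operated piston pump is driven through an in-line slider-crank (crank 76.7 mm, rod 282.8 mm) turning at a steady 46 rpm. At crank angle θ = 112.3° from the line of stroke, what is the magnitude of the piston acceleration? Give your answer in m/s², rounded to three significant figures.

ω = 2π·46/60 = 4.817 rad/s
x(θ) = r cosθ + √(L² − r² sin²θ); with ω constant, a = ω²·d²x/dθ².
d²x/dθ² = −r cosθ − r²(cos2θ)/√u − r⁴ sin²2θ/(4u^{3/2}),  u = L² − r² sin²θ = 0.07494 m².
Substituting r = 0.0767 m, L = 0.2828 m, θ = 112.3°: d²x/dθ² = +0.044198 m.
a = ω²·d²x/dθ² = (4.817)²·(+0.044198) = +1.0256 m/s²;  |a| = 1.0256 m/s².

1.03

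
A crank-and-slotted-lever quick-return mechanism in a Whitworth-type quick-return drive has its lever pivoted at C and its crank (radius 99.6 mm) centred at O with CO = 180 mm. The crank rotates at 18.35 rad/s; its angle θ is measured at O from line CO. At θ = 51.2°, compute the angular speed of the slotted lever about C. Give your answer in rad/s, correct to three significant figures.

ω = 18.35 rad/s
Crank pin A relative to C: A = (d + r cosθ, r sinθ); lever angle φ = atan2(r sinθ, d + r cosθ).
Differentiating tanφ: φ̇ = rω(d cosθ + r)/(d² + r² + 2dr cosθ).
d² + r² + 2dr cosθ = |CA|² = 0.0647877 m²;  d cosθ + r = +0.21239 m.
|ω_lever| = |0.0996·18.35·+0.21239| / 0.0647877 = 5.9915 rad/s.

5.99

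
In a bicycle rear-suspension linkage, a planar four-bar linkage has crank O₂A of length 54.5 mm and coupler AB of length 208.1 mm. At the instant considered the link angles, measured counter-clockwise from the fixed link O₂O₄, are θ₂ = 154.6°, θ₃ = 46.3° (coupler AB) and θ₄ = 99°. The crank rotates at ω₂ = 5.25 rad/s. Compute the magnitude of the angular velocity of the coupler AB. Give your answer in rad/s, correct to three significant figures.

ω₂ = 5.25 rad/s
Differentiating the loop-closure r₂e^{iθ₂}+r₃e^{iθ₃}=r₁+r₄e^{iθ₄} gives r₂ω₂e^{iθ₂}+r₃ω₃e^{iθ₃}=r₄ω₄e^{iθ₄}.
Eliminating the other unknown: ω₃ = r₂ω₂ sin(θ₄−θ₂) / [r₃ sin(θ₃−θ₄)].
Numerator sine = -0.82511; denominator sine = -0.79547.
Result = 0.0545·5.25·(-0.82511) / (0.2081·(-0.79547)) = +1.4262 rad/s; magnitude 1.4262 rad/s.

1.43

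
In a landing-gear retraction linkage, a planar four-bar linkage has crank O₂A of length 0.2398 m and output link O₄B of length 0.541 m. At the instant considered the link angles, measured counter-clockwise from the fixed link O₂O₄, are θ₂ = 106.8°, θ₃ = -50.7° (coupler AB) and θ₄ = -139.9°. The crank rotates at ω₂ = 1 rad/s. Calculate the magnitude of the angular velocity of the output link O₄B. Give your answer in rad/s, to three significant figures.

0.170

ω₂ = 1 rad/s
Differentiating the loop-closure r₂e^{iθ₂}+r₃e^{iθ₃}=r₁+r₄e^{iθ₄} gives r₂ω₂e^{iθ₂}+r₃ω₃e^{iθ₃}=r₄ω₄e^{iθ₄}.
Eliminating the other unknown: ω₄ = r₂ω₂ sin(θ₂−θ₃) / [r₄ sin(θ₄−θ₃)].
Numerator sine = +0.38268; denominator sine = -0.99990.
Result = 0.2398·1·(+0.38268) / (0.541·(-0.99990)) = -0.16964 rad/s; magnitude 0.16964 rad/s.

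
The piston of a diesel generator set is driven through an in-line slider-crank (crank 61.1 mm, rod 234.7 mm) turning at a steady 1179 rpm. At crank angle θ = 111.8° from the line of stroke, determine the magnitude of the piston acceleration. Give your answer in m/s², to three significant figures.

ω = 2π·1179/60 = 123.5 rad/s
x(θ) = r cosθ + √(L² − r² sin²θ); with ω constant, a = ω²·d²x/dθ².
d²x/dθ² = −r cosθ − r²(cos2θ)/√u − r⁴ sin²2θ/(4u^{3/2}),  u = L² − r² sin²θ = 0.0518657 m².
Substituting r = 0.0611 m, L = 0.2347 m, θ = 111.8°: d²x/dθ² = +0.034421 m.
a = ω²·d²x/dθ² = (123.5)²·(+0.034421) = +524.7 m/s²;  |a| = 524.7 m/s².

525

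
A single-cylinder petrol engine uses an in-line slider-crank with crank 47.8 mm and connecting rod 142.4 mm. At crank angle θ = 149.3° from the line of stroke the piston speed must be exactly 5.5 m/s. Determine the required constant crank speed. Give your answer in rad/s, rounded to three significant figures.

319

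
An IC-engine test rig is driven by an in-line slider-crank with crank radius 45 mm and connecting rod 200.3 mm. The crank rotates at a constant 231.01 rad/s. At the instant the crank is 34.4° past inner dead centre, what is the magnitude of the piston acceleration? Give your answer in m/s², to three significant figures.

2180

ω = 231 rad/s
x(θ) = r cosθ + √(L² − r² sin²θ); with ω constant, a = ω²·d²x/dθ².
d²x/dθ² = −r cosθ − r²(cos2θ)/√u − r⁴ sin²2θ/(4u^{3/2}),  u = L² − r² sin²θ = 0.0394737 m².
Substituting r = 0.045 m, L = 0.2003 m, θ = 34.4°: d²x/dθ² = -0.04093 m.
a = ω²·d²x/dθ² = (231)²·(-0.04093) = -2184.2 m/s²;  |a| = 2184.2 m/s².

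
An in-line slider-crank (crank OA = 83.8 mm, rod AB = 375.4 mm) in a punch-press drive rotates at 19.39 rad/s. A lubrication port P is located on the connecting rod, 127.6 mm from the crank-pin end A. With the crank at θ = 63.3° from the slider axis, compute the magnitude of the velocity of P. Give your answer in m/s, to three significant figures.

1.58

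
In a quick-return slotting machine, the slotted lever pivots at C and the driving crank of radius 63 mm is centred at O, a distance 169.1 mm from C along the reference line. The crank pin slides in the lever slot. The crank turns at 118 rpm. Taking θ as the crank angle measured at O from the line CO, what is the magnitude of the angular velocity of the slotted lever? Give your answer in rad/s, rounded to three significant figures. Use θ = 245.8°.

ω = 12.36 rad/s (from 118 rpm).
Crank pin A relative to C: A = (d + r cosθ, r sinθ); lever angle φ = atan2(r sinθ, d + r cosθ).
Differentiating tanφ: φ̇ = rω(d cosθ + r)/(d² + r² + 2dr cosθ).
d² + r² + 2dr cosθ = |CA|² = 0.0238297 m²;  d cosθ + r = -0.006318 m.
|ω_lever| = |0.063·12.36·-0.006318| / 0.0238297 = 0.2064 rad/s.

0.206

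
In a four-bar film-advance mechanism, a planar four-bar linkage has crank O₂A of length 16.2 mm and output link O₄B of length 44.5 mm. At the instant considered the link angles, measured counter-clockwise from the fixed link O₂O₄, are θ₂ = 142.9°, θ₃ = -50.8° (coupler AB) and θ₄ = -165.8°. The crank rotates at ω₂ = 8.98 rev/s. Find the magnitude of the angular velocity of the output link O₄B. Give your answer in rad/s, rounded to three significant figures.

5.37

ω₂ = 56.42 rad/s (from 8.98 rev/s).
Differentiating the loop-closure r₂e^{iθ₂}+r₃e^{iθ₃}=r₁+r₄e^{iθ₄} gives r₂ω₂e^{iθ₂}+r₃ω₃e^{iθ₃}=r₄ω₄e^{iθ₄}.
Eliminating the other unknown: ω₄ = r₂ω₂ sin(θ₂−θ₃) / [r₄ sin(θ₄−θ₃)].
Numerator sine = -0.23684; denominator sine = -0.90631.
Result = 0.0162·56.42·(-0.23684) / (0.0445·(-0.90631)) = +5.3677 rad/s; magnitude 5.3677 rad/s.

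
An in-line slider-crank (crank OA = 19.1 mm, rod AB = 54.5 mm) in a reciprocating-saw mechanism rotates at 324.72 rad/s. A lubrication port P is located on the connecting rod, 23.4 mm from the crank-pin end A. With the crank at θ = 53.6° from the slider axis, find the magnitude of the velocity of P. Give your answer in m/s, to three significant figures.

ω = 324.7 rad/s.  Crank-pin speed |V_A| = rω = 6.2022 m/s, perpendicular to OA.
Rod angle: sinφ = −(r/L) sinθ ⇒ φ = -16.385°; ω_rod = −rω cosθ/√(L²−r²sin²θ) = -70.39 rad/s.
V_P = V_A + ω_rod × AP, with AP = 0.0234 m along the rod.
Components: V_Px = −rω sinθ − a·ω_rod·sinφ = -5.4567 m/s;  V_Py = rω cosθ + a·ω_rod·cosφ = +2.1002 m/s.
|V_P| = √(V_Px² + V_Py²) = 5.8469 m/s.

5.85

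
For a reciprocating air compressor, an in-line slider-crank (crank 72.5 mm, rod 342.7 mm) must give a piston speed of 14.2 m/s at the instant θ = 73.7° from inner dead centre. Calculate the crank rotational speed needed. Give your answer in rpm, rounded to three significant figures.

1840

For an in-line slider-crank, |v_piston| = rω|sinθ|·[1 + r cosθ/√(L² − r² sin²θ)].
With r = 0.0725 m, L = 0.3427 m, θ = 73.7°: the bracketed kinematic factor |dx/dθ| = 0.073806 m.
ω = v/|dx/dθ| = 14.2/0.073806 = 192.4 rad/s.
N = 60ω/(2π) = 1837.3 rpm.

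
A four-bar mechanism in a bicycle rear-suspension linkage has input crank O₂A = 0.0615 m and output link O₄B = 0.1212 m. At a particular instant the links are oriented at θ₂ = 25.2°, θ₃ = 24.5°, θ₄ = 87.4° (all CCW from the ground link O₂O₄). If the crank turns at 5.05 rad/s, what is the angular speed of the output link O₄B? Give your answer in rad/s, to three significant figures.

ω₂ = 5.05 rad/s
Differentiating the loop-closure r₂e^{iθ₂}+r₃e^{iθ₃}=r₁+r₄e^{iθ₄} gives r₂ω₂e^{iθ₂}+r₃ω₃e^{iθ₃}=r₄ω₄e^{iθ₄}.
Eliminating the other unknown: ω₄ = r₂ω₂ sin(θ₂−θ₃) / [r₄ sin(θ₄−θ₃)].
Numerator sine = +0.01222; denominator sine = +0.89021.
Result = 0.0615·5.05·(+0.01222) / (0.1212·(+0.89021)) = +0.035167 rad/s; magnitude 0.035167 rad/s.

0.0352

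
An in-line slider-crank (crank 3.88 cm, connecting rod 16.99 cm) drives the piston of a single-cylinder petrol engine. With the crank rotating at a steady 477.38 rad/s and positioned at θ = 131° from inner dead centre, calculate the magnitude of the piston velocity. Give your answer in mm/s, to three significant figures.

11900

ω = 477.4 rad/s
For an in-line slider-crank, x = r cosθ + √(L² − r² sin²θ), so v = −rω sinθ·[1 + r cosθ/√(L² − r² sin²θ)].
With r = 0.0388 m, L = 0.1699 m, θ = 131°: √(L² − r² sin²θ) = 0.16736 m.
v = −0.0388·477.4·0.75471·[1 + 0.0388·-0.65606/0.16736] = -11.853 m/s.
|v| = 11.853 m/s = 11853 mm/s.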